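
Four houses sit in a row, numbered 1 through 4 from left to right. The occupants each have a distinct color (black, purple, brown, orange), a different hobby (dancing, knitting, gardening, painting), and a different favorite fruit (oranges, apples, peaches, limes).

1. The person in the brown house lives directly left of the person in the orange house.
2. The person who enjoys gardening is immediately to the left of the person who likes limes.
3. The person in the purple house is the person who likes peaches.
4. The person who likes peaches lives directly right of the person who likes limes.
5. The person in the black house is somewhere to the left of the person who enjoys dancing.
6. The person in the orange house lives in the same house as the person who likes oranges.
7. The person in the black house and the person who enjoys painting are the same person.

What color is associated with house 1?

House 1's favorite fruit must be apples (nothing else left).
The person in the purple house is narrowed to house 3 or 4; consider each.
Placing it in house 3 leads to a contradiction, so it's in house 4.
Clue 3 places the person who likes peaches in house 4.
Clue 4: the person who likes limes is in house 3.
So house 2 gets oranges for favorite fruit.
The person who enjoys gardening is in house 2 (clue 2).
Clue 6 places the person in the orange house in house 2.
The only color still possible for house 3 is black.
From clue 5, the person who enjoys dancing must be in house 4.
By clue 7, the person who enjoys painting is in house 3.
House 1 color: only brown fits.
House 1's hobby must be knitting (nothing else left).
So: house 1 = brown/knitting/apples, house 2 = orange/gardening/oranges, house 3 = black/painting/limes, house 4 = purple/dancing/peaches.

brown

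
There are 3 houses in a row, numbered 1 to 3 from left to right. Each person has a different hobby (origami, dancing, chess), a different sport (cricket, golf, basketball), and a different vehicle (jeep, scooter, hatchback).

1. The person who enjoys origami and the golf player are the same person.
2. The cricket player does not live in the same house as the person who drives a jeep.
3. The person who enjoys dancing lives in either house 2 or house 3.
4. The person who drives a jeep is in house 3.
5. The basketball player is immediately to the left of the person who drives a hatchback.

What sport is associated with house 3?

By clue 4, the person who drives a jeep is in house 3.
The only vehicle still possible for house 1 is scooter.
House 2 vehicle: only hatchback fits.
By clue 5, the basketball player is in house 1.
The only sport still possible for house 3 is golf.
Clue 1 places the person who enjoys origami in house 3.
So house 1 gets chess for hobby.
So house 2 gets dancing for hobby.
House 2's sport must be cricket (nothing else left).
So: house 1 = chess/basketball/scooter, house 2 = dancing/cricket/hatchback, house 3 = origami/golf/jeep.

golf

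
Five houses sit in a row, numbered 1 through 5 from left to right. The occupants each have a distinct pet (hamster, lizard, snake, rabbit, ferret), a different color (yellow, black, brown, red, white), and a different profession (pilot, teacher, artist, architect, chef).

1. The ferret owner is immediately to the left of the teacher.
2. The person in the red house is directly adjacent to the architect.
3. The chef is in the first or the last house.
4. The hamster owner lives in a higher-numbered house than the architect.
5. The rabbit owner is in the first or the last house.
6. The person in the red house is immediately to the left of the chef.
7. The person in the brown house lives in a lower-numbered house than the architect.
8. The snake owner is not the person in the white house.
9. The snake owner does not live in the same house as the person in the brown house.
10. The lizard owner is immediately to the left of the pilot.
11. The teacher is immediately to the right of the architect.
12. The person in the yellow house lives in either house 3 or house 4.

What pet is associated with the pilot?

The person in the red house is in house 4 (clue 6).
Clue 6 places the chef in house 5.
So house 1 gets artist for profession.
Clue 2 places the architect in house 3.
Clue 11 places the teacher in house 4.
The only color still possible for house 3 is yellow.
House 2's profession must be pilot (nothing else left).
By clue 1, the ferret owner is in house 3.
The lizard owner is in house 1 (clue 10).
The only pet still possible for house 2 is snake.
The only pet still possible for house 4 is hamster.
House 5's pet must be rabbit (nothing else left).
From clue 9, the person in the brown house must be in house 1.
The only color still possible for house 2 is black.
So house 5 gets white for color.
So: house 1 = lizard/brown/artist, house 2 = snake/black/pilot, house 3 = ferret/yellow/architect, house 4 = hamster/red/teacher, house 5 = rabbit/white/chef.

snake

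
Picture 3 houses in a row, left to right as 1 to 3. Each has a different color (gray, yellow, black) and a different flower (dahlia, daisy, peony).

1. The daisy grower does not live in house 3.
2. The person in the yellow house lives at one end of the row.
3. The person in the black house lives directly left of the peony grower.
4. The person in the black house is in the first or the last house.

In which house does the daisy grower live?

1

By clue 4, the person in the black house is in house 1.
House 2's color must be gray (nothing else left).
So house 3 gets yellow for color.
From clue 3, the peony grower must be in house 2.
So house 3 gets dahlia for flower.
That leaves daisy as the flower for house 1.
So: house 1 = black/daisy, house 2 = gray/peony, house 3 = yellow/dahlia.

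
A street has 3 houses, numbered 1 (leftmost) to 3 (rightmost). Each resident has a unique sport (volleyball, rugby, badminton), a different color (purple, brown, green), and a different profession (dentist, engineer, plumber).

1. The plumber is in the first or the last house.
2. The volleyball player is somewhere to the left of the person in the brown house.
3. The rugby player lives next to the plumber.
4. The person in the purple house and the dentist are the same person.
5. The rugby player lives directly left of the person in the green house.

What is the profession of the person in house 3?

Clue 3: the rugby player is in house 2.
From clue 5, the person in the green house must be in house 3.
House 3 sport: only badminton fits.
House 1 color: only purple fits.
House 2's color must be brown (nothing else left).
The dentist is in house 1 (clue 4).
The only sport still possible for house 1 is volleyball.
House 2 profession: only engineer fits.
House 3's profession must be plumber (nothing else left).
So: house 1 = volleyball/purple/dentist, house 2 = rugby/brown/engineer, house 3 = badminton/green/plumber.

plumber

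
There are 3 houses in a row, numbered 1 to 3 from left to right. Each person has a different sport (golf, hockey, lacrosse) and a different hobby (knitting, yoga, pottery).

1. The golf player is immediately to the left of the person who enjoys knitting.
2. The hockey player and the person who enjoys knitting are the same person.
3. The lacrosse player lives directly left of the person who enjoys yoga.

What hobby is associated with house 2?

House 3's sport must be hockey (nothing else left).
So house 1 gets pottery for hobby.
Clue 2 places the person who enjoys knitting in house 3.
House 2's hobby must be yoga (nothing else left).
The golf player is in house 2 (clue 1).
Clue 3 places the lacrosse player in house 1.
So: house 1 = lacrosse/pottery, house 2 = golf/yoga, house 3 = hockey/knitting.

yoga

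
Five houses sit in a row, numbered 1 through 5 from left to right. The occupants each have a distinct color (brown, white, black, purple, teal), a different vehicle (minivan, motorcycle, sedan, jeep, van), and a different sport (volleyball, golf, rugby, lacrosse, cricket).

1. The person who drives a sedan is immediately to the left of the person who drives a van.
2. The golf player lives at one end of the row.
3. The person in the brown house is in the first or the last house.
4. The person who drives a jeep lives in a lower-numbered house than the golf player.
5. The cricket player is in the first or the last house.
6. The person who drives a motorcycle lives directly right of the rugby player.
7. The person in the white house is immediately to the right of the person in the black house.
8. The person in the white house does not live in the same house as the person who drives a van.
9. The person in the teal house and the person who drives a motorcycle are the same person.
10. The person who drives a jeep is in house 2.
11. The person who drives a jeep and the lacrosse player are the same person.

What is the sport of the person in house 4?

rugby

The golf player is in house 5 (clue 4).
By clue 10, the person who drives a jeep is in house 2.
From clue 11, the lacrosse player must be in house 2.
So house 1 gets cricket for sport.
House 1 vehicle: only minivan fits.
House 3 vehicle: only sedan fits.
The person who drives a van is in house 4 (clue 1).
So house 5 gets motorcycle for vehicle.
From clue 6, the rugby player must be in house 4.
Clue 9 places the person in the teal house in house 5.
So house 3 gets volleyball for sport.
The only color still possible for house 1 is brown.
So house 2 gets black for color.
So house 4 gets purple for color.
So house 3 gets white for color.
So: house 1 = brown/minivan/cricket, house 2 = black/jeep/lacrosse, house 3 = white/sedan/volleyball, house 4 = purple/van/rugby, house 5 = teal/motorcycle/golf.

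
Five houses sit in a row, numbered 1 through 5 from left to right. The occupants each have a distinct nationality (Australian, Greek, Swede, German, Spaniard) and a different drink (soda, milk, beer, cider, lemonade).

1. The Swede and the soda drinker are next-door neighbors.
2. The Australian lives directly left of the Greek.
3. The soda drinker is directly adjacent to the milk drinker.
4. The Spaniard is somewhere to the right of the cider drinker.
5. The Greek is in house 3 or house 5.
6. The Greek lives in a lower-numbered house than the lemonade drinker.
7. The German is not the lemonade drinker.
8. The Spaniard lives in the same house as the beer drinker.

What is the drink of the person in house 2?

milk

The Greek is in house 3 (clue 6).
Clue 2: the Australian is in house 2.
The Spaniard is narrowed to house 4 or 5; consider each.
Placing it in house 4 leads to a contradiction, so it's in house 5.
From clue 8, the beer drinker must be in house 5.
So house 4 gets lemonade for drink.
From clue 7, the German must be in house 1.
So house 4 gets Swede for nationality.
The soda drinker is in house 3 (clue 1).
Clue 3: the milk drinker is in house 2.
That leaves cider as the drink for house 1.
So: house 1 = German/cider, house 2 = Australian/milk, house 3 = Greek/soda, house 4 = Swede/lemonade, house 5 = Spaniard/beer.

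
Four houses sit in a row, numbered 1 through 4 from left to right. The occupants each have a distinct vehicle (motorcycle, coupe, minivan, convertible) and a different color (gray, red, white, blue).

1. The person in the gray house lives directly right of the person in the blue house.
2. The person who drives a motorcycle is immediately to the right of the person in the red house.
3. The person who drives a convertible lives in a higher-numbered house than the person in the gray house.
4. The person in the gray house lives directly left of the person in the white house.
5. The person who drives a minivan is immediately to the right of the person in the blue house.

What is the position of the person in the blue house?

2

That leaves coupe as the vehicle for house 1.
So house 4 gets white for color.
By clue 4, the person in the gray house is in house 3.
Clue 1: the person in the blue house is in house 2.
Clue 3 places the person who drives a convertible in house 4.
From clue 5, the person who drives a minivan must be in house 3.
House 2 vehicle: only motorcycle fits.
House 1's color must be red (nothing else left).
So: house 1 = coupe/red, house 2 = motorcycle/blue, house 3 = minivan/gray, house 4 = convertible/white.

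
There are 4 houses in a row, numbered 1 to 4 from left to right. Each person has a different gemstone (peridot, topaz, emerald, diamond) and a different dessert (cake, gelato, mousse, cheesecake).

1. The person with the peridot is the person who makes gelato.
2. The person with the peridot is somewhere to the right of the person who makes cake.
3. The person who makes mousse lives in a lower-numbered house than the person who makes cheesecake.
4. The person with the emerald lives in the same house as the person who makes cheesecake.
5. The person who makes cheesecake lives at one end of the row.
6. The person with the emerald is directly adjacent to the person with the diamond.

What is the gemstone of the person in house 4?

From clue 5, the person who makes cheesecake must be in house 4.
The person with the emerald is in house 4 (clue 4).
The person with the diamond is in house 3 (clue 6).
That leaves topaz as the gemstone for house 1.
That leaves peridot as the gemstone for house 2.
The person who makes gelato is in house 2 (clue 1).
The person who makes cake is in house 1 (clue 2).
The only dessert still possible for house 3 is mousse.
So: house 1 = topaz/cake, house 2 = peridot/gelato, house 3 = diamond/mousse, house 4 = emerald/cheesecake.

emerald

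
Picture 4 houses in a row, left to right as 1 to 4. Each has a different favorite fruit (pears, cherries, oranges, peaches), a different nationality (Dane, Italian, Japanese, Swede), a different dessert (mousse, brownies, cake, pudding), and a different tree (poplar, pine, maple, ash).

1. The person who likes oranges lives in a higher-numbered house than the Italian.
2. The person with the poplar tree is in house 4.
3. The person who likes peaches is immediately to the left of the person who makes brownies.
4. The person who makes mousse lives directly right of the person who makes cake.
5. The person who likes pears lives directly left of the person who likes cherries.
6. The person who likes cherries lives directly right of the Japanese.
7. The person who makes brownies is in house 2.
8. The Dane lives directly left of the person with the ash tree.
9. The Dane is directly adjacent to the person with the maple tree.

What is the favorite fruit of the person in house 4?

The person with the poplar tree is in house 4 (clue 2).
Clue 7 places the person who makes brownies in house 2.
That leaves Swede as the nationality for house 4.
Clue 3 places the person who likes peaches in house 1.
Clue 4: the person who makes mousse is in house 4.
Clue 4: the person who makes cake is in house 3.
House 1's dessert must be pudding (nothing else left).
The person who likes cherries is narrowed to house 3 or 4; consider each.
Placing it in house 3 leads to a contradiction, so it's in house 4.
Clue 5: the person who likes pears is in house 3.
Clue 6: the Japanese is in house 3.
The only favorite fruit still possible for house 2 is oranges.
From clue 1, the Italian must be in house 1.
So house 2 gets Dane for nationality.
Clue 8: the person with the ash tree is in house 3.
House 2's tree must be pine (nothing else left).
That leaves maple as the tree for house 1.
So: house 1 = peaches/Italian/pudding/maple, house 2 = oranges/Dane/brownies/pine, house 3 = pears/Japanese/cake/ash, house 4 = cherries/Swede/mousse/poplar.

cherries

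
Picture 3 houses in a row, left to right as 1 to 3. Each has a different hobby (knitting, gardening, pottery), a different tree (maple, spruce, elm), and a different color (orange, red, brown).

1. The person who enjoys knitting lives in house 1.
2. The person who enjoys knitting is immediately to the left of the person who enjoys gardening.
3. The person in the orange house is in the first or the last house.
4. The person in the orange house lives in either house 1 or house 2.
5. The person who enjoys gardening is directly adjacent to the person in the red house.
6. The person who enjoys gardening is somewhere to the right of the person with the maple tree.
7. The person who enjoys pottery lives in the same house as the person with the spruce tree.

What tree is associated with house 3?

spruce

From clue 1, the person who enjoys knitting must be in house 1.
Clue 2: the person who enjoys gardening is in house 2.
Clue 4: the person in the orange house is in house 1.
By clue 6, the person with the maple tree is in house 1.
That leaves pottery as the hobby for house 3.
House 2's color must be brown (nothing else left).
So house 3 gets red for color.
Clue 7: the person with the spruce tree is in house 3.
House 2 tree: only elm fits.
So: house 1 = knitting/maple/orange, house 2 = gardening/elm/brown, house 3 = pottery/spruce/red.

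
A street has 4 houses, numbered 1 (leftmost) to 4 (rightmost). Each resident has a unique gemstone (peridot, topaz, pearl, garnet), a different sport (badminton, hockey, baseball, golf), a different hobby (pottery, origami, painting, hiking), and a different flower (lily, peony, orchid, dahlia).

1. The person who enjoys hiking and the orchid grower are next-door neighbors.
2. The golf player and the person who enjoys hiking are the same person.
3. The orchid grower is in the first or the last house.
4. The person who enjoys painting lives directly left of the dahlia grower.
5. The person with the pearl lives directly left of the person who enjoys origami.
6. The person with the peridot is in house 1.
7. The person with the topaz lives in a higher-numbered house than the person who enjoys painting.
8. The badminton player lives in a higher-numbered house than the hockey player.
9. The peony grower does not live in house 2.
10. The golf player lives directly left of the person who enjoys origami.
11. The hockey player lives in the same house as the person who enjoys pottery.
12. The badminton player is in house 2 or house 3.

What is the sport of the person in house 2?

The person with the peridot is in house 1 (clue 6).
So house 4 gets baseball for sport.
The only sport still possible for house 1 is hockey.
House 4's hobby must be origami (nothing else left).
The person with the pearl is in house 3 (clue 5).
Clue 10 places the golf player in house 3.
The person who enjoys pottery is in house 1 (clue 11).
So house 2 gets badminton for sport.
The person who enjoys hiking is in house 3 (clue 2).
By clue 7, the person with the topaz is in house 4.
That leaves garnet as the gemstone for house 2.
House 2's hobby must be painting (nothing else left).
House 2 flower: only lily fits.
From clue 1, the orchid grower must be in house 4.
By clue 4, the dahlia grower is in house 3.
House 1 flower: only peony fits.
So: house 1 = peridot/hockey/pottery/peony, house 2 = garnet/badminton/painting/lily, house 3 = pearl/golf/hiking/dahlia, house 4 = topaz/baseball/origami/orchid.

badminton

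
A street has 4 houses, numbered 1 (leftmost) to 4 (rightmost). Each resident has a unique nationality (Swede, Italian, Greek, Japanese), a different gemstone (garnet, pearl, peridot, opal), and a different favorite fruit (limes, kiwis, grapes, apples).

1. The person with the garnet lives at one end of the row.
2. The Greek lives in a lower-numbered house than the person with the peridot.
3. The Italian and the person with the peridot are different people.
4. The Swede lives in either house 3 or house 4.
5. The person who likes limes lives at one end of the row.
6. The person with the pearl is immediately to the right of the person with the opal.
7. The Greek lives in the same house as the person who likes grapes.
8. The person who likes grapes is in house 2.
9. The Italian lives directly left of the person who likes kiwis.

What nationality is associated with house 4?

Swede

Clue 8 places the person who likes grapes in house 2.
From clue 7, the Greek must be in house 2.
House 1's nationality must be Japanese (nothing else left).
House 4 nationality: only Swede fits.
By clue 3, the person with the peridot is in house 4.
Clue 9: the person who likes kiwis is in house 4.
So house 3 gets Italian for nationality.
House 3's favorite fruit must be apples (nothing else left).
So house 1 gets garnet for gemstone.
That leaves opal as the gemstone for house 2.
So house 3 gets pearl for gemstone.
That leaves limes as the favorite fruit for house 1.
So: house 1 = Japanese/garnet/limes, house 2 = Greek/opal/grapes, house 3 = Italian/pearl/apples, house 4 = Swede/peridot/kiwis.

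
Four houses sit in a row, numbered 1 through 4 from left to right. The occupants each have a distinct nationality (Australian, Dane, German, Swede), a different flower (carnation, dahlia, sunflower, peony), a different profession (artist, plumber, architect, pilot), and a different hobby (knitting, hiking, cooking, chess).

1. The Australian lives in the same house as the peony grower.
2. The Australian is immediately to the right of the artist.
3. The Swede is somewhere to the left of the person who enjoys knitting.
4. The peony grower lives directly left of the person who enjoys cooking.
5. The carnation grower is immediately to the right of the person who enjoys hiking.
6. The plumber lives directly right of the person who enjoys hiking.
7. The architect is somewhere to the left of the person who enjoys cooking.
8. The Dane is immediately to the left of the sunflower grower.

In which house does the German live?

4

That leaves German as the nationality for house 4.
That leaves dahlia as the flower for house 1.
The Australian is narrowed to house 2 or 3; consider each.
Placing it in house 3 leads to a contradiction, so it's in house 2.
By clue 1, the peony grower is in house 2.
From clue 2, the artist must be in house 1.
Clue 4 places the person who enjoys cooking in house 3.
So house 2 gets architect for profession.
By clue 5, the carnation grower is in house 3.
From clue 5, the person who enjoys hiking must be in house 2.
By clue 6, the plumber is in house 3.
Clue 8 places the Dane in house 3.
By clue 8, the sunflower grower is in house 4.
So house 1 gets Swede for nationality.
So house 4 gets pilot for profession.
The only hobby still possible for house 1 is chess.
The only hobby still possible for house 4 is knitting.
So: house 1 = Swede/dahlia/artist/chess, house 2 = Australian/peony/architect/hiking, house 3 = Dane/carnation/plumber/cooking, house 4 = German/sunflower/pilot/knitting.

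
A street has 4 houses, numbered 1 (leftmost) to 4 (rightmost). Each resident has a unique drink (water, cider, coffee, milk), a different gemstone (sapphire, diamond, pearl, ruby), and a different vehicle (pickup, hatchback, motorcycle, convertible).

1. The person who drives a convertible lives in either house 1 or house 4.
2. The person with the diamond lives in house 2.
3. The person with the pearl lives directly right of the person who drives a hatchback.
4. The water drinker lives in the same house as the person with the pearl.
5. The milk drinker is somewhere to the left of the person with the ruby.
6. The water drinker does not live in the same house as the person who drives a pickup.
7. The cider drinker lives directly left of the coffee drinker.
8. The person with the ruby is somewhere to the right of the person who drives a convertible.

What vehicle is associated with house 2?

pickup

By clue 2, the person with the diamond is in house 2.
The person who drives a convertible is in house 1 (clue 8).
So house 1 gets sapphire for gemstone.
The water drinker is narrowed to house 3 or 4; consider each.
Placing it in house 3 leads to a contradiction, so it's in house 4.
The person with the pearl is in house 4 (clue 4).
The only gemstone still possible for house 3 is ruby.
That leaves motorcycle as the vehicle for house 4.
Clue 3 places the person who drives a hatchback in house 3.
House 3 drink: only coffee fits.
House 2's vehicle must be pickup (nothing else left).
Clue 7 places the cider drinker in house 2.
That leaves milk as the drink for house 1.
So: house 1 = milk/sapphire/convertible, house 2 = cider/diamond/pickup, house 3 = coffee/ruby/hatchback, house 4 = water/pearl/motorcycle.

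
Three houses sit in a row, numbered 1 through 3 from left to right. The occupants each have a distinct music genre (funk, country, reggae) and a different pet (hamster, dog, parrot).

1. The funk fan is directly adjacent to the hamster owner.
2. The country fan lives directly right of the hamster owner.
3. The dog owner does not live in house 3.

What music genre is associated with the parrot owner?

country

House 3 pet: only parrot fits.
The country fan is narrowed to house 2 or 3; consider each.
Placing it in house 2 leads to a contradiction, so it's in house 3.
Clue 2 places the hamster owner in house 2.
The only pet still possible for house 1 is dog.
By clue 1, the funk fan is in house 1.
The only music genre still possible for house 2 is reggae.
So: house 1 = funk/dog, house 2 = reggae/hamster, house 3 = country/parrot.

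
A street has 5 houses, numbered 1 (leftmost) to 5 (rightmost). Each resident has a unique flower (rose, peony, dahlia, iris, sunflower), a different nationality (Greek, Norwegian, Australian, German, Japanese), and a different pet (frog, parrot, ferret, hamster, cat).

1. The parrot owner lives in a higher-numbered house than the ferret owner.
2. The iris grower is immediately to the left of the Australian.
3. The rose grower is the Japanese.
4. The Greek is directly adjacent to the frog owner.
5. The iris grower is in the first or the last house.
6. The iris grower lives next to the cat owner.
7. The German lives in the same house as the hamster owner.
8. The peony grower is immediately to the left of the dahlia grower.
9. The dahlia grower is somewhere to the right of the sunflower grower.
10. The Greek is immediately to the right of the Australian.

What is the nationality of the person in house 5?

Clue 5: the iris grower is in house 1.
The cat owner is in house 2 (clue 6).
Clue 2 places the Australian in house 2.
By clue 10, the Greek is in house 3.
The frog owner is in house 4 (clue 4).
The rose grower is narrowed to house 4 or 5; consider each.
Placing it in house 4 leads to a contradiction, so it's in house 5.
Clue 3 places the Japanese in house 5.
That leaves Norwegian as the nationality for house 4.
From clue 7, the hamster owner must be in house 1.
House 4 flower: only dahlia fits.
House 1's nationality must be German (nothing else left).
So house 5 gets parrot for pet.
Clue 8 places the peony grower in house 3.
The only flower still possible for house 2 is sunflower.
The only pet still possible for house 3 is ferret.
So: house 1 = iris/German/hamster, house 2 = sunflower/Australian/cat, house 3 = peony/Greek/ferret, house 4 = dahlia/Norwegian/frog, house 5 = rose/Japanese/parrot.

Japanese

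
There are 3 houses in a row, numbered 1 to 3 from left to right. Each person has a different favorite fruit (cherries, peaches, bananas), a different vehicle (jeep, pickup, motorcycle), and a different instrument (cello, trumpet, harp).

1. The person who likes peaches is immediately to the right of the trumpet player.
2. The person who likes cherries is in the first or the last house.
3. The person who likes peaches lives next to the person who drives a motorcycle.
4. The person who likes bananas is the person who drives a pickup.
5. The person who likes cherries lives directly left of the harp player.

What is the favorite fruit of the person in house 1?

cherries

The person who likes cherries is in house 1 (clue 5).
Clue 5: the harp player is in house 2.
The only instrument still possible for house 3 is cello.
Clue 1 places the person who likes peaches in house 2.
That leaves bananas as the favorite fruit for house 3.
The only instrument still possible for house 1 is trumpet.
Clue 4 places the person who drives a pickup in house 3.
So house 1 gets motorcycle for vehicle.
House 2 vehicle: only jeep fits.
So: house 1 = cherries/motorcycle/trumpet, house 2 = peaches/jeep/harp, house 3 = bananas/pickup/cello.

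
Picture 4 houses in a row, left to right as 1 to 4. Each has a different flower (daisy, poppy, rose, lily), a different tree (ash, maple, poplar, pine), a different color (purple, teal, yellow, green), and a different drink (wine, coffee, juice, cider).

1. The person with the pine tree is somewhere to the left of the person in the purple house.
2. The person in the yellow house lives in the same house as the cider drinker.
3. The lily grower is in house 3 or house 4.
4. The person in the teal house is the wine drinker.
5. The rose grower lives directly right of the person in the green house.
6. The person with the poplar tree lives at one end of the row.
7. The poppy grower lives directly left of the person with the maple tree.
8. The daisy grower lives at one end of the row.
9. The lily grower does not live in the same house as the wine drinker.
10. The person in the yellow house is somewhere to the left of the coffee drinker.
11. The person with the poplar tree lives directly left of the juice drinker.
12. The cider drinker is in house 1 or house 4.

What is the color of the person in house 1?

The person with the poplar tree is in house 1 (clue 11).
The juice drinker is in house 2 (clue 11).
From clue 2, the person in the yellow house must be in house 1.
By clue 2, the cider drinker is in house 1.
So house 2 gets green for color.
From clue 5, the rose grower must be in house 3.
House 2 flower: only poppy fits.
So house 4 gets lily for flower.
From clue 7, the person with the maple tree must be in house 3.
From clue 9, the wine drinker must be in house 3.
That leaves daisy as the flower for house 1.
House 2 tree: only pine fits.
So house 4 gets ash for tree.
House 4 drink: only coffee fits.
Clue 4 places the person in the teal house in house 3.
So house 4 gets purple for color.
So: house 1 = daisy/poplar/yellow/cider, house 2 = poppy/pine/green/juice, house 3 = rose/maple/teal/wine, house 4 = lily/ash/purple/coffee.

yellow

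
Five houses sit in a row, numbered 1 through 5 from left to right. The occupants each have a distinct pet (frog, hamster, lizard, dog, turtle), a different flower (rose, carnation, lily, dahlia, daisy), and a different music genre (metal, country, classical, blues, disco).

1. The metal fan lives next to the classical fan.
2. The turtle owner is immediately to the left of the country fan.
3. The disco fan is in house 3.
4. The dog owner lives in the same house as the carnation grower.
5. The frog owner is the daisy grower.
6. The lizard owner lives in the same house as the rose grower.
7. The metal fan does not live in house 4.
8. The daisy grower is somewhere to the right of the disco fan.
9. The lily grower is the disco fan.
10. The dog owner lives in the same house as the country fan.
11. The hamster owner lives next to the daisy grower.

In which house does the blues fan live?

Clue 3 places the disco fan in house 3.
Clue 9 places the lily grower in house 3.
The frog owner is narrowed to house 4 or 5; consider each.
Placing it in house 5 leads to a contradiction, so it's in house 4.
By clue 5, the daisy grower is in house 4.
The dog owner is in house 2 (clue 10).
By clue 10, the country fan is in house 2.
The metal fan is in house 5 (clue 1).
Clue 1 places the classical fan in house 4.
By clue 2, the turtle owner is in house 1.
From clue 4, the carnation grower must be in house 2.
So house 3 gets hamster for pet.
That leaves lizard as the pet for house 5.
That leaves blues as the music genre for house 1.
The rose grower is in house 5 (clue 6).
House 1 flower: only dahlia fits.
So: house 1 = turtle/dahlia/blues, house 2 = dog/carnation/country, house 3 = hamster/lily/disco, house 4 = frog/daisy/classical, house 5 = lizard/rose/metal.

1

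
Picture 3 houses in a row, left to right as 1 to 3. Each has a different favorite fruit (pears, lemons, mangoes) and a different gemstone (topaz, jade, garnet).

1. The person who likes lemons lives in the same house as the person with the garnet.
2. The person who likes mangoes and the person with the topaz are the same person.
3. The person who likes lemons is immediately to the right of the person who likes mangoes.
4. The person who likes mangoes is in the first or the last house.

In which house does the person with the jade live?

3

Clue 4 places the person who likes mangoes in house 1.
The person with the topaz is in house 1 (clue 2).
By clue 3, the person who likes lemons is in house 2.
The only favorite fruit still possible for house 3 is pears.
From clue 1, the person with the garnet must be in house 2.
The only gemstone still possible for house 3 is jade.
So: house 1 = mangoes/topaz, house 2 = lemons/garnet, house 3 = pears/jade.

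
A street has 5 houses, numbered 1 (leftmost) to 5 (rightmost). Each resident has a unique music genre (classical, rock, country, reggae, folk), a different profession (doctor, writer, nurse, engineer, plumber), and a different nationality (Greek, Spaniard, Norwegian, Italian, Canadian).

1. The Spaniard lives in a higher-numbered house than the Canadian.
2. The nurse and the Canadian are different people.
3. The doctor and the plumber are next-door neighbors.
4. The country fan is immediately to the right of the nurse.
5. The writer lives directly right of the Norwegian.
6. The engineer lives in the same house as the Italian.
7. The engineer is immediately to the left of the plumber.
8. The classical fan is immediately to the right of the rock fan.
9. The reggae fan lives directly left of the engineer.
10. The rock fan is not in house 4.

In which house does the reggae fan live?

House 1 profession: only nurse fits.
From clue 4, the country fan must be in house 2.
House 5 music genre: only folk fits.
Clue 8: the classical fan is in house 4.
From clue 8, the rock fan must be in house 3.
The only music genre still possible for house 1 is reggae.
By clue 9, the engineer is in house 2.
By clue 3, the doctor is in house 4.
Clue 6 places the Italian in house 2.
By clue 7, the plumber is in house 3.
So house 5 gets writer for profession.
So house 1 gets Greek for nationality.
House 5's nationality must be Spaniard (nothing else left).
Clue 5 places the Norwegian in house 4.
House 3's nationality must be Canadian (nothing else left).
So: house 1 = reggae/nurse/Greek, house 2 = country/engineer/Italian, house 3 = rock/plumber/Canadian, house 4 = classical/doctor/Norwegian, house 5 = folk/writer/Spaniard.

1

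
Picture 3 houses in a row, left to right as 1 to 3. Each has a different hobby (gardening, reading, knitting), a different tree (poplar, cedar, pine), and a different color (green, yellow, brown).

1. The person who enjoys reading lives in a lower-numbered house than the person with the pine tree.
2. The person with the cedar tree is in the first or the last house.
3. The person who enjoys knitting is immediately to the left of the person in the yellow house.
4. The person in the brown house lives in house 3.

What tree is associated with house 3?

The person in the brown house is in house 3 (clue 4).
So house 3 gets gardening for hobby.
That leaves green as the color for house 1.
House 2 color: only yellow fits.
The person who enjoys knitting is in house 1 (clue 3).
The only hobby still possible for house 2 is reading.
By clue 1, the person with the pine tree is in house 3.
House 2 tree: only poplar fits.
House 1's tree must be cedar (nothing else left).
So: house 1 = knitting/cedar/green, house 2 = reading/poplar/yellow, house 3 = gardening/pine/brown.

pine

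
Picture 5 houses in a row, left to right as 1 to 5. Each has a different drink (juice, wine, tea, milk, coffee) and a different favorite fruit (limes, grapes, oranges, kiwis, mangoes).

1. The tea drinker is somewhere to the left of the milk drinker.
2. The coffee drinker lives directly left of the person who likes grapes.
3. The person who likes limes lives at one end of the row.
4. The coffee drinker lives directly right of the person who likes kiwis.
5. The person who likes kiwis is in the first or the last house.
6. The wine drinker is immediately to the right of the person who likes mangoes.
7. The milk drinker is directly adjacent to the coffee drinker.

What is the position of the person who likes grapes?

Clue 5 places the person who likes kiwis in house 1.
Clue 4 places the coffee drinker in house 2.
By clue 7, the milk drinker is in house 3.
So house 5 gets limes for favorite fruit.
From clue 1, the tea drinker must be in house 1.
Clue 2: the person who likes grapes is in house 3.
House 2 favorite fruit: only oranges fits.
House 4's favorite fruit must be mangoes (nothing else left).
By clue 6, the wine drinker is in house 5.
The only drink still possible for house 4 is juice.
So: house 1 = tea/kiwis, house 2 = coffee/oranges, house 3 = milk/grapes, house 4 = juice/mangoes, house 5 = wine/limes.

3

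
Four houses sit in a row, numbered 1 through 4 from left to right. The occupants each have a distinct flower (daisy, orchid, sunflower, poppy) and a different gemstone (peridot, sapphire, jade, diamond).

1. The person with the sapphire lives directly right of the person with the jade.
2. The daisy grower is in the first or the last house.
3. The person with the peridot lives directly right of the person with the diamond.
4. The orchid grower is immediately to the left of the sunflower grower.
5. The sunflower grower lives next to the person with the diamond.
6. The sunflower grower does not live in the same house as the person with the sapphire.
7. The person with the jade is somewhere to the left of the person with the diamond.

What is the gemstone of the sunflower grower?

peridot

The only gemstone still possible for house 1 is jade.
The person with the sapphire is in house 2 (clue 1).
House 3 gemstone: only diamond fits.
House 4's gemstone must be peridot (nothing else left).
Clue 5: the sunflower grower is in house 4.
From clue 4, the orchid grower must be in house 3.
So house 1 gets daisy for flower.
House 2's flower must be poppy (nothing else left).
So: house 1 = daisy/jade, house 2 = poppy/sapphire, house 3 = orchid/diamond, house 4 = sunflower/peridot.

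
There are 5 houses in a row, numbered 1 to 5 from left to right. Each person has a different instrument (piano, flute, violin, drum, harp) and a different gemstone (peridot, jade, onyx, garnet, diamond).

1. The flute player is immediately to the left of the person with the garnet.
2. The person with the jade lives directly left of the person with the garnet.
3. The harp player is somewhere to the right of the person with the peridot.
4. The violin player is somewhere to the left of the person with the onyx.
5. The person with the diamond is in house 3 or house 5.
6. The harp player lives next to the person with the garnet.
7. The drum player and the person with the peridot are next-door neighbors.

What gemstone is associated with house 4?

garnet

The person with the diamond is narrowed to house 3 or 5; consider each.
Placing it in house 3 leads to a contradiction, so it's in house 5.
The flute player is narrowed to house 1 or 2 or 3; consider each.
Placing it in house 1 and house 2 leads to a contradiction, so it's in house 3.
By clue 1, the person with the garnet is in house 4.
The person with the jade is in house 3 (clue 2).
House 5's instrument must be harp (nothing else left).
House 1 gemstone: only peridot fits.
So house 2 gets onyx for gemstone.
By clue 4, the violin player is in house 1.
Clue 7 places the drum player in house 2.
House 4's instrument must be piano (nothing else left).
So: house 1 = violin/peridot, house 2 = drum/onyx, house 3 = flute/jade, house 4 = piano/garnet, house 5 = harp/diamond.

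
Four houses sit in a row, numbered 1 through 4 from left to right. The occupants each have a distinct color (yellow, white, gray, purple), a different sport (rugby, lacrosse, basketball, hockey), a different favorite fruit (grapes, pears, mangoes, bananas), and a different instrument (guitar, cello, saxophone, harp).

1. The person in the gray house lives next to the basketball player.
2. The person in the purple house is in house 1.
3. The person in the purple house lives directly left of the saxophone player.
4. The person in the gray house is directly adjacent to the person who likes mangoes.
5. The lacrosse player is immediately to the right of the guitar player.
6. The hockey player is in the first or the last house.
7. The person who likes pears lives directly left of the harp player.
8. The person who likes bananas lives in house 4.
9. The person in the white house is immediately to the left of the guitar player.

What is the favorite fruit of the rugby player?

pears

The person in the purple house is in house 1 (clue 2).
The saxophone player is in house 2 (clue 3).
Clue 8 places the person who likes bananas in house 4.
The only instrument still possible for house 1 is cello.
The only instrument still possible for house 4 is harp.
Clue 5 places the lacrosse player in house 4.
By clue 7, the person who likes pears is in house 3.
House 2 color: only white fits.
So house 1 gets hockey for sport.
The only instrument still possible for house 3 is guitar.
By clue 4, the person in the gray house is in house 3.
The person who likes mangoes is in house 2 (clue 4).
The only color still possible for house 4 is yellow.
House 1's favorite fruit must be grapes (nothing else left).
The basketball player is in house 2 (clue 1).
So house 3 gets rugby for sport.
So: house 1 = purple/hockey/grapes/cello, house 2 = white/basketball/mangoes/saxophone, house 3 = gray/rugby/pears/guitar, house 4 = yellow/lacrosse/bananas/harp.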